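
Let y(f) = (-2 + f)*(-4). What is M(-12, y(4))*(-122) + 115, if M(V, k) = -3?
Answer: 481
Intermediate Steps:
y(f) = 8 - 4*f
M(-12, y(4))*(-122) + 115 = -3*(-122) + 115 = 366 + 115 = 481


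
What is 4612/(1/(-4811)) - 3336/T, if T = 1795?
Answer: -39828059276/1795 ≈ -2.2188e+7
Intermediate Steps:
4612/(1/(-4811)) - 3336/T = 4612/(1/(-4811)) - 3336/1795 = 4612/(-1/4811) - 3336*1/1795 = 4612*(-4811) - 3336/1795 = -22188332 - 3336/1795 = -39828059276/1795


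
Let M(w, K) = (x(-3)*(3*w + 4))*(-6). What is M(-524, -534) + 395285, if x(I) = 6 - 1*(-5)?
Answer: 498773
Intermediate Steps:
x(I) = 11 (x(I) = 6 + 5 = 11)
M(w, K) = -264 - 198*w (M(w, K) = (11*(3*w + 4))*(-6) = (11*(4 + 3*w))*(-6) = (44 + 33*w)*(-6) = -264 - 198*w)
M(-524, -534) + 395285 = (-264 - 198*(-524)) + 395285 = (-264 + 103752) + 395285 = 103488 + 395285 = 498773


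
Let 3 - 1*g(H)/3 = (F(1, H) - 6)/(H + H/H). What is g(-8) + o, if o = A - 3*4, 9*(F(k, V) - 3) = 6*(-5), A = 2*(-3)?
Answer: -82/7 ≈ -11.714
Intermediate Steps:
A = -6
F(k, V) = -⅓ (F(k, V) = 3 + (6*(-5))/9 = 3 + (⅑)*(-30) = 3 - 10/3 = -⅓)
g(H) = 9 + 19/(1 + H) (g(H) = 9 - 3*(-⅓ - 6)/(H + H/H) = 9 - (-19)/(H + 1) = 9 - (-19)/(1 + H) = 9 + 19/(1 + H))
o = -18 (o = -6 - 3*4 = -6 - 12 = -18)
g(-8) + o = (28 + 9*(-8))/(1 - 8) - 18 = (28 - 72)/(-7) - 18 = -⅐*(-44) - 18 = 44/7 - 18 = -82/7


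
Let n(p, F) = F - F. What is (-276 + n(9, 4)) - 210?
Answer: -486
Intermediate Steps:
n(p, F) = 0
(-276 + n(9, 4)) - 210 = (-276 + 0) - 210 = -276 - 210 = -486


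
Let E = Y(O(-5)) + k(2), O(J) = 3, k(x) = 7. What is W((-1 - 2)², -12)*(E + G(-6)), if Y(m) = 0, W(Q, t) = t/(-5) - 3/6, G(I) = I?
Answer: 19/10 ≈ 1.9000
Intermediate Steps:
W(Q, t) = -½ - t/5 (W(Q, t) = t*(-⅕) - 3*⅙ = -t/5 - ½ = -½ - t/5)
E = 7 (E = 0 + 7 = 7)
W((-1 - 2)², -12)*(E + G(-6)) = (-½ - ⅕*(-12))*(7 - 6) = (-½ + 12/5)*1 = (19/10)*1 = 19/10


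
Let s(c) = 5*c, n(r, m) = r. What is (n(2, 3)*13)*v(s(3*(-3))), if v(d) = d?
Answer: -1170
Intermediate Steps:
(n(2, 3)*13)*v(s(3*(-3))) = (2*13)*(5*(3*(-3))) = 26*(5*(-9)) = 26*(-45) = -1170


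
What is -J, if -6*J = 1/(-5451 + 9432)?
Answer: 1/23886 ≈ 4.1866e-5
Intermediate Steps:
J = -1/23886 (J = -1/(6*(-5451 + 9432)) = -1/6/3981 = -1/6*1/3981 = -1/23886 ≈ -4.1866e-5)
-J = -1*(-1/23886) = 1/23886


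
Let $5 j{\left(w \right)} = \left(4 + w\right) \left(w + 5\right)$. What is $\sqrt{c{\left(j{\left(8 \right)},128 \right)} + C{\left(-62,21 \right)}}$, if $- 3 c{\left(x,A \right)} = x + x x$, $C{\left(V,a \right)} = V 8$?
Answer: $\frac{6 i \sqrt{577}}{5} \approx 28.825 i$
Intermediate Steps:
$C{\left(V,a \right)} = 8 V$
$j{\left(w \right)} = \frac{\left(4 + w\right) \left(5 + w\right)}{5}$ ($j{\left(w \right)} = \frac{\left(4 + w\right) \left(w + 5\right)}{5} = \frac{\left(4 + w\right) \left(5 + w\right)}{5}$)
$c{\left(x,A \right)} = - \frac{x}{3} - \frac{x^{2}}{3}$ ($c{\left(x,A \right)} = - \frac{x + x x}{3} = - \frac{x + x^{2}}{3} = - \frac{x}{3} - \frac{x^{2}}{3}$)
$\sqrt{c{\left(j{\left(8 \right)},128 \right)} + C{\left(-62,21 \right)}} = \sqrt{- \frac{\left(4 + \frac{8^{2}}{5} + \frac{9}{5} \cdot 8\right) \left(1 + \left(4 + \frac{8^{2}}{5} + \frac{9}{5} \cdot 8\right)\right)}{3} + 8 \left(-62\right)} = \sqrt{- \frac{\left(4 + \frac{1}{5} \cdot 64 + \frac{72}{5}\right) \left(1 + \left(4 + \frac{1}{5} \cdot 64 + \frac{72}{5}\right)\right)}{3} - 496} = \sqrt{- \frac{\left(4 + \frac{64}{5} + \frac{72}{5}\right) \left(1 + \left(4 + \frac{64}{5} + \frac{72}{5}\right)\right)}{3} - 496} = \sqrt{\left(- \frac{1}{3}\right) \frac{156}{5} \left(1 + \frac{156}{5}\right) - 496} = \sqrt{\left(- \frac{1}{3}\right) \frac{156}{5} \cdot \frac{161}{5} - 496} = \sqrt{- \frac{8372}{25} - 496} = \sqrt{- \frac{20772}{25}} = \frac{6 i \sqrt{577}}{5}$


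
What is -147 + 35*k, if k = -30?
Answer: -1197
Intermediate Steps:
-147 + 35*k = -147 + 35*(-30) = -147 - 1050 = -1197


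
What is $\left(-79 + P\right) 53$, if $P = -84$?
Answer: $-8639$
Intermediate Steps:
$\left(-79 + P\right) 53 = \left(-79 - 84\right) 53 = \left(-163\right) 53 = -8639$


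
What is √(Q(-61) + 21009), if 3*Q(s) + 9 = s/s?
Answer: √189057/3 ≈ 144.94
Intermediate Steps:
Q(s) = -8/3 (Q(s) = -3 + (s/s)/3 = -3 + (⅓)*1 = -3 + ⅓ = -8/3)
√(Q(-61) + 21009) = √(-8/3 + 21009) = √(63019/3) = √189057/3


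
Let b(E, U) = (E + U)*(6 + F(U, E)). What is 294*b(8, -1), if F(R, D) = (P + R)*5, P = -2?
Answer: -18522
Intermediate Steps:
F(R, D) = -10 + 5*R (F(R, D) = (-2 + R)*5 = -10 + 5*R)
b(E, U) = (-4 + 5*U)*(E + U) (b(E, U) = (E + U)*(6 + (-10 + 5*U)) = (E + U)*(-4 + 5*U) = (-4 + 5*U)*(E + U))
294*b(8, -1) = 294*(-4*8 - 4*(-1) + 5*(-1)² + 5*8*(-1)) = 294*(-32 + 4 + 5*1 - 40) = 294*(-32 + 4 + 5 - 40) = 294*(-63) = -18522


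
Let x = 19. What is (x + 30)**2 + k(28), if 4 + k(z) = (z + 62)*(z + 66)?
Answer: 10857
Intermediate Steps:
k(z) = -4 + (62 + z)*(66 + z) (k(z) = -4 + (z + 62)*(z + 66) = -4 + (62 + z)*(66 + z))
(x + 30)**2 + k(28) = (19 + 30)**2 + (4088 + 28**2 + 128*28) = 49**2 + (4088 + 784 + 3584) = 2401 + 8456 = 10857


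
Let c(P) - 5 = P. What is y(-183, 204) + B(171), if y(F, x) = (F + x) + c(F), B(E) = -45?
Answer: -202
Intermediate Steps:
c(P) = 5 + P
y(F, x) = 5 + x + 2*F (y(F, x) = (F + x) + (5 + F) = 5 + x + 2*F)
y(-183, 204) + B(171) = (5 + 204 + 2*(-183)) - 45 = (5 + 204 - 366) - 45 = -157 - 45 = -202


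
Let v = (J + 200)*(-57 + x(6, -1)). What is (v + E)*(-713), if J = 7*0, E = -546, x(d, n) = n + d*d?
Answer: 3526498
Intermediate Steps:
x(d, n) = n + d²
J = 0
v = -4400 (v = (0 + 200)*(-57 + (-1 + 6²)) = 200*(-57 + (-1 + 36)) = 200*(-57 + 35) = 200*(-22) = -4400)
(v + E)*(-713) = (-4400 - 546)*(-713) = -4946*(-713) = 3526498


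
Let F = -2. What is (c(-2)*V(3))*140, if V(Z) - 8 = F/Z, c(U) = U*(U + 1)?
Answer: 6160/3 ≈ 2053.3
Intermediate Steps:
c(U) = U*(1 + U)
V(Z) = 8 - 2/Z
(c(-2)*V(3))*140 = ((-2*(1 - 2))*(8 - 2/3))*140 = ((-2*(-1))*(8 - 2*⅓))*140 = (2*(8 - ⅔))*140 = (2*(22/3))*140 = (44/3)*140 = 6160/3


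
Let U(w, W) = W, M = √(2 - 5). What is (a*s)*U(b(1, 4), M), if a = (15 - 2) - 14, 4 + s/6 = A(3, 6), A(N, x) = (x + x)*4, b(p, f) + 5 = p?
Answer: -264*I*√3 ≈ -457.26*I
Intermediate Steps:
b(p, f) = -5 + p
M = I*√3 (M = √(-3) = I*√3 ≈ 1.732*I)
A(N, x) = 8*x (A(N, x) = (2*x)*4 = 8*x)
s = 264 (s = -24 + 6*(8*6) = -24 + 6*48 = -24 + 288 = 264)
a = -1 (a = 13 - 14 = -1)
(a*s)*U(b(1, 4), M) = (-1*264)*(I*√3) = -264*I*√3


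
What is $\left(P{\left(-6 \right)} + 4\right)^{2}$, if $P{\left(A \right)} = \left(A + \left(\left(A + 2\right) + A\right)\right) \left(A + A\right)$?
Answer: $38416$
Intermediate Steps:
$P{\left(A \right)} = 2 A \left(2 + 3 A\right)$ ($P{\left(A \right)} = \left(A + \left(\left(2 + A\right) + A\right)\right) 2 A = \left(A + \left(2 + 2 A\right)\right) 2 A = \left(2 + 3 A\right) 2 A = 2 A \left(2 + 3 A\right)$)
$\left(P{\left(-6 \right)} + 4\right)^{2} = \left(2 \left(-6\right) \left(2 + 3 \left(-6\right)\right) + 4\right)^{2} = \left(2 \left(-6\right) \left(2 - 18\right) + 4\right)^{2} = \left(2 \left(-6\right) \left(-16\right) + 4\right)^{2} = \left(192 + 4\right)^{2} = 196^{2} = 38416$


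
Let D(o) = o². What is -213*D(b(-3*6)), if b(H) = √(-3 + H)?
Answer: 4473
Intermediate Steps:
-213*D(b(-3*6)) = -213*(√(-3 - 3*6))² = -213*(√(-3 - 18))² = -213*(√(-21))² = -213*(I*√21)² = -213*(-21) = 4473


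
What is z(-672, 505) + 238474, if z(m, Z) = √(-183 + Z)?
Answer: 238474 + √322 ≈ 2.3849e+5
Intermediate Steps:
z(-672, 505) + 238474 = √(-183 + 505) + 238474 = √322 + 238474 = 238474 + √322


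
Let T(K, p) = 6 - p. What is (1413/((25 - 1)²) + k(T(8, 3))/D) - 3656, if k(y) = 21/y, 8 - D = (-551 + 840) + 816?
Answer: -256508667/70208 ≈ -3653.6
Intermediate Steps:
D = -1097 (D = 8 - ((-551 + 840) + 816) = 8 - (289 + 816) = 8 - 1*1105 = 8 - 1105 = -1097)
(1413/((25 - 1)²) + k(T(8, 3))/D) - 3656 = (1413/((25 - 1)²) + (21/(6 - 1*3))/(-1097)) - 3656 = (1413/(24²) + (21/(6 - 3))*(-1/1097)) - 3656 = (1413/576 + (21/3)*(-1/1097)) - 3656 = (1413*(1/576) + (21*(⅓))*(-1/1097)) - 3656 = (157/64 + 7*(-1/1097)) - 3656 = (157/64 - 7/1097) - 3656 = 171781/70208 - 3656 = -256508667/70208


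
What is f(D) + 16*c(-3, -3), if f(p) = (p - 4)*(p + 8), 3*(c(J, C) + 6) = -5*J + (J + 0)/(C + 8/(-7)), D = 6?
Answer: 460/29 ≈ 15.862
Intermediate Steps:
c(J, C) = -6 - 5*J/3 + J/(3*(-8/7 + C)) (c(J, C) = -6 + (-5*J + (J + 0)/(C + 8/(-7)))/3 = -6 + (-5*J + J/(C + 8*(-⅐)))/3 = -6 + (-5*J + J/(C - 8/7))/3 = -6 + (-5*J + J/(-8/7 + C))/3 = -6 + (-5*J/3 + J/(3*(-8/7 + C))) = -6 - 5*J/3 + J/(3*(-8/7 + C)))
f(p) = (-4 + p)*(8 + p)
f(D) + 16*c(-3, -3) = (-32 + 6² + 4*6) + 16*((144 - 126*(-3) + 47*(-3) - 35*(-3)*(-3))/(3*(-8 + 7*(-3)))) = (-32 + 36 + 24) + 16*((144 + 378 - 141 - 315)/(3*(-8 - 21))) = 28 + 16*((⅓)*66/(-29)) = 28 + 16*((⅓)*(-1/29)*66) = 28 + 16*(-22/29) = 28 - 352/29 = 460/29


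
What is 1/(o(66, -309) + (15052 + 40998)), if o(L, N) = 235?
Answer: 1/56285 ≈ 1.7767e-5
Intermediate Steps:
1/(o(66, -309) + (15052 + 40998)) = 1/(235 + (15052 + 40998)) = 1/(235 + 56050) = 1/56285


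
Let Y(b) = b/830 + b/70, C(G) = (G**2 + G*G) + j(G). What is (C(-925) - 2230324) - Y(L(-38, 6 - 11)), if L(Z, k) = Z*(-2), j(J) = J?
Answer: -302120103/581 ≈ -5.2000e+5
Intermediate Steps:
L(Z, k) = -2*Z
C(G) = G + 2*G**2 (C(G) = (G**2 + G*G) + G = (G**2 + G**2) + G = 2*G**2 + G = G + 2*G**2)
Y(b) = 9*b/581 (Y(b) = b*(1/830) + b*(1/70) = b/830 + b/70 = 9*b/581)
(C(-925) - 2230324) - Y(L(-38, 6 - 11)) = (-925*(1 + 2*(-925)) - 2230324) - 9*(-2*(-38))/581 = (-925*(1 - 1850) - 2230324) - 9*76/581 = (-925*(-1849) - 2230324) - 1*684/581 = (1710325 - 2230324) - 684/581 = -519999 - 684/581 = -302120103/581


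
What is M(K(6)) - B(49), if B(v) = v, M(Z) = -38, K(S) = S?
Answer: -87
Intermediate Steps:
M(K(6)) - B(49) = -38 - 1*49 = -38 - 49 = -87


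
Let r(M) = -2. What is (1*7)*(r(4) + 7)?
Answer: 35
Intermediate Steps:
(1*7)*(r(4) + 7) = (1*7)*(-2 + 7) = 7*5 = 35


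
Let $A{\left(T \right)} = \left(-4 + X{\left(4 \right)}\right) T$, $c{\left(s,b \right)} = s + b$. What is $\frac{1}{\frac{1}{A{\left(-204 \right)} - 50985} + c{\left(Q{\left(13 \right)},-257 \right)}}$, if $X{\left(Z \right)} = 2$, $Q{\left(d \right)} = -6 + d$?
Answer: $- \frac{50577}{12644251} \approx -0.004$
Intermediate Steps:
$c{\left(s,b \right)} = b + s$
$A{\left(T \right)} = - 2 T$ ($A{\left(T \right)} = \left(-4 + 2\right) T = - 2 T$)
$\frac{1}{\frac{1}{A{\left(-204 \right)} - 50985} + c{\left(Q{\left(13 \right)},-257 \right)}} = \frac{1}{\frac{1}{\left(-2\right) \left(-204\right) - 50985} + \left(-257 + \left(-6 + 13\right)\right)} = \frac{1}{\frac{1}{408 - 50985} + \left(-257 + 7\right)} = \frac{1}{\frac{1}{-50577} - 250} = \frac{1}{- \frac{1}{50577} - 250} = \frac{1}{- \frac{12644251}{50577}} = - \frac{50577}{12644251}$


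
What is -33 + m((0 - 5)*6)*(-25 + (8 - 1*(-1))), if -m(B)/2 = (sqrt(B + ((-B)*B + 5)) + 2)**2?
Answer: -29505 + 640*I*sqrt(37) ≈ -29505.0 + 3893.0*I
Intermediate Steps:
m(B) = -2*(2 + sqrt(5 + B - B**2))**2 (m(B) = -2*(sqrt(B + ((-B)*B + 5)) + 2)**2 = -2*(sqrt(B + (-B**2 + 5)) + 2)**2 = -2*(sqrt(B + (5 - B**2)) + 2)**2 = -2*(sqrt(5 + B - B**2) + 2)**2 = -2*(2 + sqrt(5 + B - B**2))**2)
-33 + m((0 - 5)*6)*(-25 + (8 - 1*(-1))) = -33 + (-2*(2 + sqrt(5 + (0 - 5)*6 - ((0 - 5)*6)**2))**2)*(-25 + (8 - 1*(-1))) = -33 + (-2*(2 + sqrt(5 - 5*6 - (-5*6)**2))**2)*(-25 + (8 + 1)) = -33 + (-2*(2 + sqrt(5 - 30 - 1*(-30)**2))**2)*(-25 + 9) = -33 - 2*(2 + sqrt(5 - 30 - 1*900))**2*(-16) = -33 - 2*(2 + sqrt(5 - 30 - 900))**2*(-16) = -33 - 2*(2 + sqrt(-925))**2*(-16) = -33 - 2*(2 + 5*I*sqrt(37))**2*(-16) = -33 + 32*(2 + 5*I*sqrt(37))**2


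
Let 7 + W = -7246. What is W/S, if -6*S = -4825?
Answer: -43518/4825 ≈ -9.0193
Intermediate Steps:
S = 4825/6 (S = -⅙*(-4825) = 4825/6 ≈ 804.17)
W = -7253 (W = -7 - 7246 = -7253)
W/S = -7253/4825/6 = -7253*6/4825 = -43518/4825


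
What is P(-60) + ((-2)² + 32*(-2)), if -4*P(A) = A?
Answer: -45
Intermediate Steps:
P(A) = -A/4
P(-60) + ((-2)² + 32*(-2)) = -¼*(-60) + ((-2)² + 32*(-2)) = 15 + (4 - 64) = 15 - 60 = -45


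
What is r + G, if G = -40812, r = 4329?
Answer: -36483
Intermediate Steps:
r + G = 4329 - 40812 = -36483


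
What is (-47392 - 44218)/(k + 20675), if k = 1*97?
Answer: -45805/10386 ≈ -4.4103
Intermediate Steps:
k = 97
(-47392 - 44218)/(k + 20675) = (-47392 - 44218)/(97 + 20675) = -91610/20772 = -91610*1/20772 = -45805/10386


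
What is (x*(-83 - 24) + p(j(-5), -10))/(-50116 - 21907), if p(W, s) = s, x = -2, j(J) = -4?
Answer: -204/72023 ≈ -0.0028324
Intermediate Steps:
(x*(-83 - 24) + p(j(-5), -10))/(-50116 - 21907) = (-2*(-83 - 24) - 10)/(-50116 - 21907) = (-2*(-107) - 10)/(-72023) = (214 - 10)*(-1/72023) = 204*(-1/72023) = -204/72023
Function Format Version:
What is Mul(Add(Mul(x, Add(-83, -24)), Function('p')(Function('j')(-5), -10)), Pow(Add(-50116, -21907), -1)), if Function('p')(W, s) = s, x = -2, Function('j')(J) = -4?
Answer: Rational(-204, 72023) ≈ -0.0028324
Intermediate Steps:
Mul(Add(Mul(x, Add(-83, -24)), Function('p')(Function('j')(-5), -10)), Pow(Add(-50116, -21907), -1)) = Mul(Add(Mul(-2, Add(-83, -24)), -10), Pow(Add(-50116, -21907), -1)) = Mul(Add(Mul(-2, -107), -10), Pow(-72023, -1)) = Mul(Add(214, -10), Rational(-1, 72023)) = Mul(204, Rational(-1, 72023)) = Rational(-204, 72023)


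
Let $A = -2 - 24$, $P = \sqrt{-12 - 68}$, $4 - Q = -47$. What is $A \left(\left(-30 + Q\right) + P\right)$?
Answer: $-546 - 104 i \sqrt{5} \approx -546.0 - 232.55 i$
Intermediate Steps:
$Q = 51$ ($Q = 4 - -47 = 4 + 47 = 51$)
$P = 4 i \sqrt{5}$ ($P = \sqrt{-80} = 4 i \sqrt{5} \approx 8.9443 i$)
$A = -26$ ($A = -2 - 24 = -26$)
$A \left(\left(-30 + Q\right) + P\right) = - 26 \left(\left(-30 + 51\right) + 4 i \sqrt{5}\right) = - 26 \left(21 + 4 i \sqrt{5}\right) = -546 - 104 i \sqrt{5}$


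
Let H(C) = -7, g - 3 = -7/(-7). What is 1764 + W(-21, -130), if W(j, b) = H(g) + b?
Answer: 1627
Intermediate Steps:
g = 4 (g = 3 - 7/(-7) = 3 - 7*(-⅐) = 3 + 1 = 4)
W(j, b) = -7 + b
1764 + W(-21, -130) = 1764 + (-7 - 130) = 1764 - 137 = 1627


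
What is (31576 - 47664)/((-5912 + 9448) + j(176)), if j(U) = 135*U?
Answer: -2011/3412 ≈ -0.58939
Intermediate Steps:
(31576 - 47664)/((-5912 + 9448) + j(176)) = (31576 - 47664)/((-5912 + 9448) + 135*176) = -16088/(3536 + 23760) = -16088/27296 = -16088*1/27296 = -2011/3412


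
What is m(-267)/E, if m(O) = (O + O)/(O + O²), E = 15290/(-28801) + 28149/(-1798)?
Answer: 51784198/111482032277 ≈ 0.00046451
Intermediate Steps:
E = -838210769/51784198 (E = 15290*(-1/28801) + 28149*(-1/1798) = -15290/28801 - 28149/1798 = -838210769/51784198 ≈ -16.187)
m(O) = 2*O/(O + O²) (m(O) = (2*O)/(O + O²) = 2*O/(O + O²))
m(-267)/E = (2/(1 - 267))/(-838210769/51784198) = (2/(-266))*(-51784198/838210769) = (2*(-1/266))*(-51784198/838210769) = -1/133*(-51784198/838210769) = 51784198/111482032277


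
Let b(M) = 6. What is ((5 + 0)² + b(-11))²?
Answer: 961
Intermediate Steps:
((5 + 0)² + b(-11))² = ((5 + 0)² + 6)² = (5² + 6)² = (25 + 6)² = 31² = 961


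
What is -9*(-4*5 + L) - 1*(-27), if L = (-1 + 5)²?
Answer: 63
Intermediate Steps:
L = 16 (L = 4² = 16)
-9*(-4*5 + L) - 1*(-27) = -9*(-4*5 + 16) - 1*(-27) = -9*(-20 + 16) + 27 = -9*(-4) + 27 = 36 + 27 = 63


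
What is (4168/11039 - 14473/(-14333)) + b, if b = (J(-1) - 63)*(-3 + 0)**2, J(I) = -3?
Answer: -93764352887/158221987 ≈ -592.61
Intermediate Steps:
b = -594 (b = (-3 - 63)*(-3 + 0)**2 = -66*(-3)**2 = -66*9 = -594)
(4168/11039 - 14473/(-14333)) + b = (4168/11039 - 14473/(-14333)) - 594 = (4168*(1/11039) - 14473*(-1/14333)) - 594 = (4168/11039 + 14473/14333) - 594 = 219507391/158221987 - 594 = -93764352887/158221987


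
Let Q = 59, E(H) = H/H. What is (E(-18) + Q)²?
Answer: 3600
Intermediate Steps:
E(H) = 1
(E(-18) + Q)² = (1 + 59)² = 60² = 3600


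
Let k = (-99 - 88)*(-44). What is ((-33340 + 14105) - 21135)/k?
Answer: -1835/374 ≈ -4.9064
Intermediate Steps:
k = 8228 (k = -187*(-44) = 8228)
((-33340 + 14105) - 21135)/k = ((-33340 + 14105) - 21135)/8228 = (-19235 - 21135)*(1/8228) = -40370*1/8228 = -1835/374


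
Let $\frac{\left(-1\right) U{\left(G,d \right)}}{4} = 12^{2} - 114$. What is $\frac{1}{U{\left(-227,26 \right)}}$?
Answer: $- \frac{1}{120} \approx -0.0083333$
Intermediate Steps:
$U{\left(G,d \right)} = -120$ ($U{\left(G,d \right)} = - 4 \left(12^{2} - 114\right) = - 4 \left(144 - 114\right) = \left(-4\right) 30 = -120$)
$\frac{1}{U{\left(-227,26 \right)}} = \frac{1}{-120} = - \frac{1}{120}$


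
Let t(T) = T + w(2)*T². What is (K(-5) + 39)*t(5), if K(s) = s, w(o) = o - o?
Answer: 170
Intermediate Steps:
w(o) = 0
t(T) = T (t(T) = T + 0*T² = T + 0 = T)
(K(-5) + 39)*t(5) = (-5 + 39)*5 = 34*5 = 170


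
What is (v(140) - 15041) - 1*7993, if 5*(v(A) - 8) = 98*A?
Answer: -20282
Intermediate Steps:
v(A) = 8 + 98*A/5 (v(A) = 8 + (98*A)/5 = 8 + 98*A/5)
(v(140) - 15041) - 1*7993 = ((8 + (98/5)*140) - 15041) - 1*7993 = ((8 + 2744) - 15041) - 7993 = (2752 - 15041) - 7993 = -12289 - 7993 = -20282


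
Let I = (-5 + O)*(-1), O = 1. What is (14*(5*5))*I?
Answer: 1400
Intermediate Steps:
I = 4 (I = (-5 + 1)*(-1) = -4*(-1) = 4)
(14*(5*5))*I = (14*(5*5))*4 = (14*25)*4 = 350*4 = 1400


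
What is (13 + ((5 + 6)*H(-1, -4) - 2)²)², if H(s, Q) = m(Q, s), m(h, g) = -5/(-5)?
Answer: 8836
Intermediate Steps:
m(h, g) = 1 (m(h, g) = -5*(-⅕) = 1)
H(s, Q) = 1
(13 + ((5 + 6)*H(-1, -4) - 2)²)² = (13 + ((5 + 6)*1 - 2)²)² = (13 + (11*1 - 2)²)² = (13 + (11 - 2)²)² = (13 + 9²)² = (13 + 81)² = 94² = 8836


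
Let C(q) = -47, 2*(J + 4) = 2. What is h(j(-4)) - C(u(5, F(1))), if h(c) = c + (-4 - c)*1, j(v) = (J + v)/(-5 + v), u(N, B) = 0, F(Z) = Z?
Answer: 43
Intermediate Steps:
J = -3 (J = -4 + (½)*2 = -4 + 1 = -3)
j(v) = (-3 + v)/(-5 + v)
h(c) = -4 (h(c) = c + (-4 - c) = -4)
h(j(-4)) - C(u(5, F(1))) = -4 - 1*(-47) = -4 + 47 = 43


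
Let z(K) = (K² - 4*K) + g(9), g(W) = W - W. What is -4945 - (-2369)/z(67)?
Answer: -20870476/4221 ≈ -4944.4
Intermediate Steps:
g(W) = 0
z(K) = K² - 4*K (z(K) = (K² - 4*K) + 0 = K² - 4*K)
-4945 - (-2369)/z(67) = -4945 - (-2369)/(67*(-4 + 67)) = -4945 - (-2369)/(67*63) = -4945 - (-2369)/4221 = -4945 - 1*(-2369/4221) = -4945 + 2369/4221 = -20870476/4221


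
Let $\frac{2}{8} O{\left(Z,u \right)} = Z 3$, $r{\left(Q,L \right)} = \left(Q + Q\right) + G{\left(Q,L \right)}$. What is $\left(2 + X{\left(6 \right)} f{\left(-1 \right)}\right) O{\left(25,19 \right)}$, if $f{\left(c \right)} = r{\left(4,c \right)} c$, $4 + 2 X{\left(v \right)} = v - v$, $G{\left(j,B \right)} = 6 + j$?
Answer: $11400$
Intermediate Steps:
$r{\left(Q,L \right)} = 6 + 3 Q$ ($r{\left(Q,L \right)} = \left(Q + Q\right) + \left(6 + Q\right) = 2 Q + \left(6 + Q\right) = 6 + 3 Q$)
$O{\left(Z,u \right)} = 12 Z$ ($O{\left(Z,u \right)} = 4 Z 3 = 4 \cdot 3 Z = 12 Z$)
$X{\left(v \right)} = -2$ ($X{\left(v \right)} = -2 + \frac{v - v}{2} = -2 + \frac{1}{2} \cdot 0 = -2 + 0 = -2$)
$f{\left(c \right)} = 18 c$ ($f{\left(c \right)} = \left(6 + 3 \cdot 4\right) c = \left(6 + 12\right) c = 18 c$)
$\left(2 + X{\left(6 \right)} f{\left(-1 \right)}\right) O{\left(25,19 \right)} = \left(2 - 2 \cdot 18 \left(-1\right)\right) 12 \cdot 25 = \left(2 - -36\right) 300 = \left(2 + 36\right) 300 = 38 \cdot 300 = 11400$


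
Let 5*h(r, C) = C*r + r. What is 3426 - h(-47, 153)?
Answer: 24368/5 ≈ 4873.6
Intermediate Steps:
h(r, C) = r/5 + C*r/5 (h(r, C) = (C*r + r)/5 = (r + C*r)/5 = r/5 + C*r/5)
3426 - h(-47, 153) = 3426 - (-47)*(1 + 153)/5 = 3426 - (-47)*154/5 = 3426 - 1*(-7238/5) = 3426 + 7238/5 = 24368/5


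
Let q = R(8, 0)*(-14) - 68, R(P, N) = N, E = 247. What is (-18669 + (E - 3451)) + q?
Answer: -21941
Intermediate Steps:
q = -68 (q = 0*(-14) - 68 = 0 - 68 = -68)
(-18669 + (E - 3451)) + q = (-18669 + (247 - 3451)) - 68 = (-18669 - 3204) - 68 = -21873 - 68 = -21941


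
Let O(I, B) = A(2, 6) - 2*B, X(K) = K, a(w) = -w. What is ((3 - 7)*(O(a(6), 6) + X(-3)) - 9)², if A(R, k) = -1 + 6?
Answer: 961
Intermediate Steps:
A(R, k) = 5
O(I, B) = 5 - 2*B
((3 - 7)*(O(a(6), 6) + X(-3)) - 9)² = ((3 - 7)*((5 - 2*6) - 3) - 9)² = (-4*((5 - 12) - 3) - 9)² = (-4*(-7 - 3) - 9)² = (-4*(-10) - 9)² = (40 - 9)² = 31² = 961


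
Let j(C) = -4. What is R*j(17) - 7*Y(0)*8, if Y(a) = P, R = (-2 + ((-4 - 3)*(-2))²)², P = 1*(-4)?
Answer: -150320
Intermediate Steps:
P = -4
R = 37636 (R = (-2 + (-7*(-2))²)² = (-2 + 14²)² = (-2 + 196)² = 194² = 37636)
Y(a) = -4
R*j(17) - 7*Y(0)*8 = 37636*(-4) - 7*(-4)*8 = -150544 + 28*8 = -150544 + 224 = -150320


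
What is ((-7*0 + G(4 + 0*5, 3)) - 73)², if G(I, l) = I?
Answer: 4761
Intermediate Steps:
((-7*0 + G(4 + 0*5, 3)) - 73)² = ((-7*0 + (4 + 0*5)) - 73)² = ((0 + (4 + 0)) - 73)² = ((0 + 4) - 73)² = (4 - 73)² = (-69)² = 4761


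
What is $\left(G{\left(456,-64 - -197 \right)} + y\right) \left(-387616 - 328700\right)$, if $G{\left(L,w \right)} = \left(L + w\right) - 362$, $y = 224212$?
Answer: $-160769246724$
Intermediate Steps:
$G{\left(L,w \right)} = -362 + L + w$
$\left(G{\left(456,-64 - -197 \right)} + y\right) \left(-387616 - 328700\right) = \left(\left(-362 + 456 - -133\right) + 224212\right) \left(-387616 - 328700\right) = \left(\left(-362 + 456 + \left(-64 + 197\right)\right) + 224212\right) \left(-716316\right) = \left(\left(-362 + 456 + 133\right) + 224212\right) \left(-716316\right) = \left(227 + 224212\right) \left(-716316\right) = 224439 \left(-716316\right) = -160769246724$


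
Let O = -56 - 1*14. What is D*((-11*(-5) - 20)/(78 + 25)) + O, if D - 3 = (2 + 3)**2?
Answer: -6230/103 ≈ -60.485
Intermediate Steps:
D = 28 (D = 3 + (2 + 3)**2 = 3 + 5**2 = 3 + 25 = 28)
O = -70 (O = -56 - 14 = -70)
D*((-11*(-5) - 20)/(78 + 25)) + O = 28*((-11*(-5) - 20)/(78 + 25)) - 70 = 28*((55 - 20)/103) - 70 = 28*(35*(1/103)) - 70 = 28*(35/103) - 70 = 980/103 - 70 = -6230/103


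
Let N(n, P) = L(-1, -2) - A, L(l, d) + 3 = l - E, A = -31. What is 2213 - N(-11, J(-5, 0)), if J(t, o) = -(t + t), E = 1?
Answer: 2187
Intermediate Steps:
J(t, o) = -2*t
L(l, d) = -4 + l (L(l, d) = -3 + (l - 1*1) = -3 + (l - 1) = -3 + (-1 + l) = -4 + l)
N(n, P) = 26 (N(n, P) = (-4 - 1) - 1*(-31) = -5 + 31 = 26)
2213 - N(-11, J(-5, 0)) = 2213 - 1*26 = 2213 - 26 = 2187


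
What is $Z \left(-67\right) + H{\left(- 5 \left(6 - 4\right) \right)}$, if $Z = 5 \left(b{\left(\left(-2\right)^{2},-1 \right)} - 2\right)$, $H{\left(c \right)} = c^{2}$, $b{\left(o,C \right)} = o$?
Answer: $-570$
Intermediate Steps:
$Z = 10$ ($Z = 5 \left(\left(-2\right)^{2} - 2\right) = 5 \left(4 - 2\right) = 5 \cdot 2 = 10$)
$Z \left(-67\right) + H{\left(- 5 \left(6 - 4\right) \right)} = 10 \left(-67\right) + \left(- 5 \left(6 - 4\right)\right)^{2} = -670 + \left(\left(-5\right) 2\right)^{2} = -670 + \left(-10\right)^{2} = -670 + 100 = -570$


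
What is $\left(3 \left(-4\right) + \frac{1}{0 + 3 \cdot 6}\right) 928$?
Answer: $- \frac{99760}{9} \approx -11084.0$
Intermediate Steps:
$\left(3 \left(-4\right) + \frac{1}{0 + 3 \cdot 6}\right) 928 = \left(-12 + \frac{1}{0 + 18}\right) 928 = \left(-12 + \frac{1}{18}\right) 928 = \left(- \frac{215}{18}\right) 928 = - \frac{99760}{9}$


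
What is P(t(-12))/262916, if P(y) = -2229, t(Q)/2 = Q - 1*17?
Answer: -2229/262916 ≈ -0.0084780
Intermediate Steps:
t(Q) = -34 + 2*Q (t(Q) = 2*(Q - 1*17) = 2*(Q - 17) = 2*(-17 + Q) = -34 + 2*Q)
P(t(-12))/262916 = -2229/262916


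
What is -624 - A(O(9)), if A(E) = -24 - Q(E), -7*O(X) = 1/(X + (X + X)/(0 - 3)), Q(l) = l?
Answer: -12601/21 ≈ -600.05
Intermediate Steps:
O(X) = -3/(7*X) (O(X) = -1/(7*(X + (X + X)/(0 - 3))) = -1/(7*(X + (2*X)/(-3))) = -1/(7*(X + (2*X)*(-⅓))) = -1/(7*(X - 2*X/3)) = -3/X/7 = -3/(7*X))
A(E) = -24 - E
-624 - A(O(9)) = -624 - (-24 - (-3)/(7*9)) = -624 - (-24 - 1*(-1/21)) = -624 - (-24 + 1/21) = -624 - 1*(-503/21) = -624 + 503/21 = -12601/21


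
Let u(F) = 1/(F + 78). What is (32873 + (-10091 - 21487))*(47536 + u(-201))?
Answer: 7571770465/123 ≈ 6.1559e+7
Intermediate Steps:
u(F) = 1/(78 + F)
(32873 + (-10091 - 21487))*(47536 + u(-201)) = (32873 + (-10091 - 21487))*(47536 + 1/(78 - 201)) = (32873 - 31578)*(47536 + 1/(-123)) = 1295*(47536 - 1/123) = 1295*(5846927/123) = 7571770465/123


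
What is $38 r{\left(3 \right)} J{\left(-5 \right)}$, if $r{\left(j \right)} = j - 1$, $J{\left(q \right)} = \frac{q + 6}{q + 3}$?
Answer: $-38$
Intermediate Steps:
$J{\left(q \right)} = \frac{6 + q}{3 + q}$
$r{\left(j \right)} = -1 + j$
$38 r{\left(3 \right)} J{\left(-5 \right)} = 38 \left(-1 + 3\right) \frac{6 - 5}{3 - 5} = 38 \cdot 2 \frac{1}{-2} \cdot 1 = 76 \left(\left(- \frac{1}{2}\right) 1\right) = 76 \left(- \frac{1}{2}\right) = -38$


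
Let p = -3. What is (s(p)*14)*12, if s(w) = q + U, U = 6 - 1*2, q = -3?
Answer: 168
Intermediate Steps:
U = 4 (U = 6 - 2 = 4)
s(w) = 1 (s(w) = -3 + 4 = 1)
(s(p)*14)*12 = (1*14)*12 = 14*12 = 168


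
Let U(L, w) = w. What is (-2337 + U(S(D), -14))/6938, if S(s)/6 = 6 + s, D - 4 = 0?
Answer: -2351/6938 ≈ -0.33886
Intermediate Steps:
D = 4 (D = 4 + 0 = 4)
S(s) = 36 + 6*s (S(s) = 6*(6 + s) = 36 + 6*s)
(-2337 + U(S(D), -14))/6938 = (-2337 - 14)/6938 = -2351*1/6938 = -2351/6938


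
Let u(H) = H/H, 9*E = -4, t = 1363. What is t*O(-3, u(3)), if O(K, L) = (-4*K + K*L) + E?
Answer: 104951/9 ≈ 11661.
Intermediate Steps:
E = -4/9 (E = (⅑)*(-4) = -4/9 ≈ -0.44444)
u(H) = 1
O(K, L) = -4/9 - 4*K + K*L (O(K, L) = (-4*K + K*L) - 4/9 = -4/9 - 4*K + K*L)
t*O(-3, u(3)) = 1363*(-4/9 - 4*(-3) - 3*1) = 1363*(-4/9 + 12 - 3) = 1363*(77/9) = 104951/9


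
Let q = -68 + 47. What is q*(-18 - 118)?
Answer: 2856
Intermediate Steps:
q = -21
q*(-18 - 118) = -21*(-18 - 118) = -21*(-136) = 2856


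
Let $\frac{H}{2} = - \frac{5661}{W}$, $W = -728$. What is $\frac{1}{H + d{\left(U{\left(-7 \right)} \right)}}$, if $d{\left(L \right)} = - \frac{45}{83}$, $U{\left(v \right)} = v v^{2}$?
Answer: $\frac{30212}{453483} \approx 0.066622$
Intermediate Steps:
$U{\left(v \right)} = v^{3}$
$d{\left(L \right)} = - \frac{45}{83}$ ($d{\left(L \right)} = \left(-45\right) \frac{1}{83} = - \frac{45}{83}$)
$H = \frac{5661}{364}$ ($H = 2 \left(- \frac{5661}{-728}\right) = 2 \left(\left(-5661\right) \left(- \frac{1}{728}\right)\right) = 2 \cdot \frac{5661}{728} = \frac{5661}{364} \approx 15.552$)
$\frac{1}{H + d{\left(U{\left(-7 \right)} \right)}} = \frac{1}{\frac{5661}{364} - \frac{45}{83}} = \frac{1}{\frac{453483}{30212}} = \frac{30212}{453483}$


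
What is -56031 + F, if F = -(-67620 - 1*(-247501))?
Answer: -235912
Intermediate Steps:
F = -179881 (F = -(-67620 + 247501) = -1*179881 = -179881)
-56031 + F = -56031 - 179881 = -235912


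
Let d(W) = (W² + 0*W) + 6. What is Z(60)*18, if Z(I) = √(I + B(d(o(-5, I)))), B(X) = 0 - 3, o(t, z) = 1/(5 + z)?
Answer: 18*√57 ≈ 135.90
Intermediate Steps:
d(W) = 6 + W² (d(W) = (W² + 0) + 6 = W² + 6 = 6 + W²)
B(X) = -3
Z(I) = √(-3 + I) (Z(I) = √(I - 3) = √(-3 + I))
Z(60)*18 = √(-3 + 60)*18 = √57*18 = 18*√57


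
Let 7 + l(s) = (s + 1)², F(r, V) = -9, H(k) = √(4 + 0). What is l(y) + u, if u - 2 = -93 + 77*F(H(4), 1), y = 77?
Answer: 5293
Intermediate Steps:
H(k) = 2 (H(k) = √4 = 2)
l(s) = -7 + (1 + s)² (l(s) = -7 + (s + 1)² = -7 + (1 + s)²)
u = -784 (u = 2 + (-93 + 77*(-9)) = 2 + (-93 - 693) = 2 - 786 = -784)
l(y) + u = (-7 + (1 + 77)²) - 784 = (-7 + 78²) - 784 = (-7 + 6084) - 784 = 6077 - 784 = 5293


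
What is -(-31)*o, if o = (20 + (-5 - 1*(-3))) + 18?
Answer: 1116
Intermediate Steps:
o = 36 (o = (20 + (-5 + 3)) + 18 = (20 - 2) + 18 = 18 + 18 = 36)
-(-31)*o = -(-31)*36 = -1*(-1116) = 1116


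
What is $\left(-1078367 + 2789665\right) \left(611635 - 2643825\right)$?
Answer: $-3477682682620$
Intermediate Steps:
$\left(-1078367 + 2789665\right) \left(611635 - 2643825\right) = 1711298 \left(-2032190\right) = -3477682682620$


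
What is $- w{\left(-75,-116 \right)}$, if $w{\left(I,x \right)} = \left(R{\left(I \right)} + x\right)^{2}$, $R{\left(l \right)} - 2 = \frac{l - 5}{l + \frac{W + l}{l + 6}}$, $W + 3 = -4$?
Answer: $- \frac{330719306724}{25938649} \approx -12750.0$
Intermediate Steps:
$W = -7$ ($W = -3 - 4 = -7$)
$R{\left(l \right)} = 2 + \frac{-5 + l}{l + \frac{-7 + l}{6 + l}}$ ($R{\left(l \right)} = 2 + \frac{l - 5}{l + \frac{-7 + l}{l + 6}} = 2 + \frac{-5 + l}{l + \frac{-7 + l}{6 + l}}$)
$w{\left(I,x \right)} = \left(x + \frac{-44 + 3 I^{2} + 15 I}{-7 + I^{2} + 7 I}\right)^{2}$ ($w{\left(I,x \right)} = \left(\frac{-44 + 3 I^{2} + 15 I}{-7 + I^{2} + 7 I} + x\right)^{2} = \left(x + \frac{-44 + 3 I^{2} + 15 I}{-7 + I^{2} + 7 I}\right)^{2}$)
$- w{\left(-75,-116 \right)} = - \frac{\left(-44 + 3 \left(-75\right)^{2} + 15 \left(-75\right) - 116 \left(-7 + \left(-75\right)^{2} + 7 \left(-75\right)\right)\right)^{2}}{\left(-7 + \left(-75\right)^{2} + 7 \left(-75\right)\right)^{2}} = - \frac{\left(-44 + 3 \cdot 5625 - 1125 - 116 \left(-7 + 5625 - 525\right)\right)^{2}}{\left(-7 + 5625 - 525\right)^{2}} = - \frac{\left(-44 + 16875 - 1125 - 590788\right)^{2}}{25938649} = - \frac{\left(-575082\right)^{2}}{25938649} = - \frac{330719306724}{25938649}$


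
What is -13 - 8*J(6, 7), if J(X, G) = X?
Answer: -61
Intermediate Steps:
-13 - 8*J(6, 7) = -13 - 8*6 = -13 - 48 = -61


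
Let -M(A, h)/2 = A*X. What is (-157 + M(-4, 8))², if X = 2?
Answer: 19881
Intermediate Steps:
M(A, h) = -4*A (M(A, h) = -2*A*2 = -4*A)
(-157 + M(-4, 8))² = (-157 - 4*(-4))² = (-157 + 16)² = (-141)² = 19881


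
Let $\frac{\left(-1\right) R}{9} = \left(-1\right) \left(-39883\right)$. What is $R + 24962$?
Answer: $-333985$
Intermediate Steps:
$R = -358947$ ($R = - 9 \left(\left(-1\right) \left(-39883\right)\right) = \left(-9\right) 39883 = -358947$)
$R + 24962 = -358947 + 24962 = -333985$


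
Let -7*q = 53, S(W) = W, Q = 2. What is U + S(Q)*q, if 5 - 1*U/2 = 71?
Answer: -1030/7 ≈ -147.14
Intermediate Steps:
U = -132 (U = 10 - 2*71 = 10 - 142 = -132)
q = -53/7 (q = -⅐*53 = -53/7 ≈ -7.5714)
U + S(Q)*q = -132 + 2*(-53/7) = -132 - 106/7 = -1030/7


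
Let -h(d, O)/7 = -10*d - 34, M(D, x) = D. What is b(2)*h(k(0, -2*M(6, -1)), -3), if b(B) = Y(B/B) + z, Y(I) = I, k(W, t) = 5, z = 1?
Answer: 1176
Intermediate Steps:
h(d, O) = 238 + 70*d (h(d, O) = -7*(-10*d - 34) = -7*(-34 - 10*d) = 238 + 70*d)
b(B) = 2 (b(B) = B/B + 1 = 1 + 1 = 2)
b(2)*h(k(0, -2*M(6, -1)), -3) = 2*(238 + 70*5) = 2*(238 + 350) = 2*588 = 1176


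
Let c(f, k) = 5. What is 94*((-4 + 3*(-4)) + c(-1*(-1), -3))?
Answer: -1034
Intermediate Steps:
94*((-4 + 3*(-4)) + c(-1*(-1), -3)) = 94*((-4 + 3*(-4)) + 5) = 94*((-4 - 12) + 5) = 94*(-16 + 5) = 94*(-11) = -1034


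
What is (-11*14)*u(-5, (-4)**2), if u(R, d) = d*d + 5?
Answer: -40194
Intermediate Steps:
u(R, d) = 5 + d**2 (u(R, d) = d**2 + 5 = 5 + d**2)
(-11*14)*u(-5, (-4)**2) = (-11*14)*(5 + ((-4)**2)**2) = -154*(5 + 16**2) = -154*(5 + 256) = -154*261 = -40194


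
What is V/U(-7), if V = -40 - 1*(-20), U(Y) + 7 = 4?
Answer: 20/3 ≈ 6.6667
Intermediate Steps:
U(Y) = -3 (U(Y) = -7 + 4 = -3)
V = -20 (V = -40 + 20 = -20)
V/U(-7) = -20/(-3) = -⅓*(-20) = 20/3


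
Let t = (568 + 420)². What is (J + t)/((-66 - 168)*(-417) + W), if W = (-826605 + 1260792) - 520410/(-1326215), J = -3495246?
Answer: -60743106526/12822458907 ≈ -4.7372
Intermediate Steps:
t = 976144 (t = 988² = 976144)
W = 10469560593/24113 (W = 434187 - 520410*(-1/1326215) = 434187 + 9462/24113 = 10469560593/24113 ≈ 4.3419e+5)
(J + t)/((-66 - 168)*(-417) + W) = (-3495246 + 976144)/((-66 - 168)*(-417) + 10469560593/24113) = -2519102/(-234*(-417) + 10469560593/24113) = -2519102/(97578 + 10469560593/24113) = -2519102/12822458907/24113 = -2519102*24113/12822458907 = -60743106526/12822458907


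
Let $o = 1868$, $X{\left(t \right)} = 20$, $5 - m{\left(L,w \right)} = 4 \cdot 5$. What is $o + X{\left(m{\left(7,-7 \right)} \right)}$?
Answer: $1888$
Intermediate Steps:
$m{\left(L,w \right)} = -15$ ($m{\left(L,w \right)} = 5 - 4 \cdot 5 = 5 - 20 = -15$)
$o + X{\left(m{\left(7,-7 \right)} \right)} = 1868 + 20 = 1888$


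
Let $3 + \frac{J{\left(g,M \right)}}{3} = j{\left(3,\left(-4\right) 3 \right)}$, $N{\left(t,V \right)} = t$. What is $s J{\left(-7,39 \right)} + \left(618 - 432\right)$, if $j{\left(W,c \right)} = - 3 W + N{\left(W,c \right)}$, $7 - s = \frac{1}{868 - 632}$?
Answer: $- \frac{681}{236} \approx -2.8856$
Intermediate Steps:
$s = \frac{1651}{236}$ ($s = 7 - \frac{1}{868 - 632} = 7 - \frac{1}{236} = \frac{1651}{236} \approx 6.9958$)
$j{\left(W,c \right)} = - 2 W$ ($j{\left(W,c \right)} = - 3 W + W = - 2 W$)
$J{\left(g,M \right)} = -27$ ($J{\left(g,M \right)} = -9 + 3 \left(\left(-2\right) 3\right) = -9 + 3 \left(-6\right) = -9 - 18 = -27$)
$s J{\left(-7,39 \right)} + \left(618 - 432\right) = \frac{1651}{236} \left(-27\right) + \left(618 - 432\right) = - \frac{44577}{236} + 186 = - \frac{681}{236}$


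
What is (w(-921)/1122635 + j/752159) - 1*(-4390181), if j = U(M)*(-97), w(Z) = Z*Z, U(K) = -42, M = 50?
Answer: 3707069562245499974/844400018965 ≈ 4.3902e+6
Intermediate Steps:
w(Z) = Z²
j = 4074 (j = -42*(-97) = 4074)
(w(-921)/1122635 + j/752159) - 1*(-4390181) = ((-921)²/1122635 + 4074/752159) - 1*(-4390181) = (848241*(1/1122635) + 4074*(1/752159)) + 4390181 = (848241/1122635 + 4074/752159) + 4390181 = 642585717309/844400018965 + 4390181 = 3707069562245499974/844400018965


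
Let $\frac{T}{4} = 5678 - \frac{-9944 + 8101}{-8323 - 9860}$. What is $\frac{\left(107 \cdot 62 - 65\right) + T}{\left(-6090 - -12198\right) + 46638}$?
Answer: $\frac{28021529}{50477922} \approx 0.55512$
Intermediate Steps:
$T = \frac{21734996}{957}$ ($T = 4 \left(5678 - \frac{-9944 + 8101}{-8323 - 9860}\right) = 4 \left(5678 - - \frac{1843}{-18183}\right) = 4 \left(5678 - \left(-1843\right) \left(- \frac{1}{18183}\right)\right) = 4 \left(5678 - \frac{97}{957}\right) = 4 \cdot \frac{5433749}{957} = \frac{21734996}{957} \approx 22712.0$)
$\frac{\left(107 \cdot 62 - 65\right) + T}{\left(-6090 - -12198\right) + 46638} = \frac{\left(107 \cdot 62 - 65\right) + \frac{21734996}{957}}{\left(-6090 - -12198\right) + 46638} = \frac{\left(6634 - 65\right) + \frac{21734996}{957}}{\left(-6090 + 12198\right) + 46638} = \frac{6569 + \frac{21734996}{957}}{6108 + 46638} = \frac{28021529}{957 \cdot 52746} = \frac{28021529}{957} \cdot \frac{1}{52746} = \frac{28021529}{50477922}$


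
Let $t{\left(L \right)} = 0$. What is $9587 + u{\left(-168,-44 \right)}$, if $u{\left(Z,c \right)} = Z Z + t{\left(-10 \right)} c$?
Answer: $37811$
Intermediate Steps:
$u{\left(Z,c \right)} = Z^{2}$ ($u{\left(Z,c \right)} = Z Z + 0 c = Z^{2} + 0 = Z^{2}$)
$9587 + u{\left(-168,-44 \right)} = 9587 + \left(-168\right)^{2} = 9587 + 28224 = 37811$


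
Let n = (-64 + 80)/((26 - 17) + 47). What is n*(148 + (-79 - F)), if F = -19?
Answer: 176/7 ≈ 25.143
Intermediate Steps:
n = 2/7 (n = 16/(9 + 47) = 16/56 = 16*(1/56) = 2/7 ≈ 0.28571)
n*(148 + (-79 - F)) = 2*(148 + (-79 - 1*(-19)))/7 = 2*(148 + (-79 + 19))/7 = 2*(148 - 60)/7 = (2/7)*88 = 176/7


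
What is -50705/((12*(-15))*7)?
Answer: 10141/252 ≈ 40.242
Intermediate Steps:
-50705/((12*(-15))*7) = -50705/((-180*7)) = -50705/(-1260) = -50705*(-1/1260) = 10141/252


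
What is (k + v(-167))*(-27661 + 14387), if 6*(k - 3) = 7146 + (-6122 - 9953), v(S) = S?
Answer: 65792581/3 ≈ 2.1931e+7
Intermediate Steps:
k = -8911/6 (k = 3 + (7146 + (-6122 - 9953))/6 = 3 + (7146 - 16075)/6 = 3 + (⅙)*(-8929) = 3 - 8929/6 = -8911/6 ≈ -1485.2)
(k + v(-167))*(-27661 + 14387) = (-8911/6 - 167)*(-27661 + 14387) = -9913/6*(-13274) = 65792581/3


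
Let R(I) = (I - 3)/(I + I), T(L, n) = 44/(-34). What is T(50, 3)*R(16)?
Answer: -143/272 ≈ -0.52573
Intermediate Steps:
T(L, n) = -22/17 (T(L, n) = 44*(-1/34) = -22/17)
R(I) = (-3 + I)/(2*I) (R(I) = (-3 + I)/((2*I)) = (-3 + I)*(1/(2*I)) = (-3 + I)/(2*I))
T(50, 3)*R(16) = -11*(-3 + 16)/(17*16) = -11*13/(17*16) = -22/17*13/32 = -143/272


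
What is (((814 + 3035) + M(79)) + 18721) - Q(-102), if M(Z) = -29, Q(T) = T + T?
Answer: 22745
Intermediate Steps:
Q(T) = 2*T
(((814 + 3035) + M(79)) + 18721) - Q(-102) = (((814 + 3035) - 29) + 18721) - 2*(-102) = ((3849 - 29) + 18721) - 1*(-204) = (3820 + 18721) + 204 = 22541 + 204 = 22745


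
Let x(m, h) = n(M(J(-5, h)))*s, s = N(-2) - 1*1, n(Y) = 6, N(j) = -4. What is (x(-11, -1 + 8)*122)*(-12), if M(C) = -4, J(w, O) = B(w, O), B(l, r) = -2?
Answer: 43920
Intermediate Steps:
J(w, O) = -2
s = -5 (s = -4 - 1*1 = -4 - 1 = -5)
x(m, h) = -30 (x(m, h) = 6*(-5) = -30)
(x(-11, -1 + 8)*122)*(-12) = -30*122*(-12) = -3660*(-12) = 43920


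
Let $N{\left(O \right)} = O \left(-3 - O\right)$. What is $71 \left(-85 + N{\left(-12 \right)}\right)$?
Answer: $-13703$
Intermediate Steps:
$71 \left(-85 + N{\left(-12 \right)}\right) = 71 \left(-85 - - 12 \left(3 - 12\right)\right) = 71 \left(-85 - \left(-12\right) \left(-9\right)\right) = 71 \left(-85 - 108\right) = 71 \left(-193\right) = -13703$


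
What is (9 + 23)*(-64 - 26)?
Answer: -2880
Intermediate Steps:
(9 + 23)*(-64 - 26) = 32*(-90) = -2880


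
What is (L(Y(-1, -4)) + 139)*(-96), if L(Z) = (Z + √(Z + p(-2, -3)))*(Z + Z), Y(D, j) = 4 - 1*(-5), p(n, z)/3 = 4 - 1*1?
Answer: -28896 - 5184*√2 ≈ -36227.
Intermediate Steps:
p(n, z) = 9 (p(n, z) = 3*(4 - 1*1) = 3*(4 - 1) = 3*3 = 9)
Y(D, j) = 9 (Y(D, j) = 4 + 5 = 9)
L(Z) = 2*Z*(Z + √(9 + Z)) (L(Z) = (Z + √(Z + 9))*(Z + Z) = (Z + √(9 + Z))*(2*Z) = 2*Z*(Z + √(9 + Z)))
(L(Y(-1, -4)) + 139)*(-96) = (2*9*(9 + √(9 + 9)) + 139)*(-96) = (2*9*(9 + √18) + 139)*(-96) = (2*9*(9 + 3*√2) + 139)*(-96) = ((162 + 54*√2) + 139)*(-96) = (301 + 54*√2)*(-96) = -28896 - 5184*√2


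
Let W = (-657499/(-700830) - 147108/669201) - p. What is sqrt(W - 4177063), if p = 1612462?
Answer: I*sqrt(93027143792366313669389770)/4008513990 ≈ 2406.1*I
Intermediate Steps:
W = -19390720817535559/12025541970 (W = (-657499/(-700830) - 147108/669201) - 1*1612462 = (-657499*(-1/700830) - 147108*1/669201) - 1612462 = (657499/700830 - 3772/17159) - 1612462 = 8638494581/12025541970 - 1612462 = -19390720817535559/12025541970 ≈ -1.6125e+6)
sqrt(W - 4177063) = sqrt(-19390720817535559/12025541970 - 4177063) = sqrt(-69622167235369669/12025541970) = I*sqrt(93027143792366313669389770)/4008513990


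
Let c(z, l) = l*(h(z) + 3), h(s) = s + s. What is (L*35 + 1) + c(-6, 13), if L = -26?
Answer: -1026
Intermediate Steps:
h(s) = 2*s
c(z, l) = l*(3 + 2*z) (c(z, l) = l*(2*z + 3) = l*(3 + 2*z))
(L*35 + 1) + c(-6, 13) = (-26*35 + 1) + 13*(3 + 2*(-6)) = (-910 + 1) + 13*(3 - 12) = -909 + 13*(-9) = -909 - 117 = -1026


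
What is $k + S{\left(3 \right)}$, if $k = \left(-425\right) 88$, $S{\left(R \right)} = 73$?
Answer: $-37327$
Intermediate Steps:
$k = -37400$
$k + S{\left(3 \right)} = -37400 + 73 = -37327$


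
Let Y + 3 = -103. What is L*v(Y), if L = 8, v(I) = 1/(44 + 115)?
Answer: 8/159 ≈ 0.050314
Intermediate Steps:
Y = -106 (Y = -3 - 103 = -106)
v(I) = 1/159
L*v(Y) = 8*(1/159) = 8/159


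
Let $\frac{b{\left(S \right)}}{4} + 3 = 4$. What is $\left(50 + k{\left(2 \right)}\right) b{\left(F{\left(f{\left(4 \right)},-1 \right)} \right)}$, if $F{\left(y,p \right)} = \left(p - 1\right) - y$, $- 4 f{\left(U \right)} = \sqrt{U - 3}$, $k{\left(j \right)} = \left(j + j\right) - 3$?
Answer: $204$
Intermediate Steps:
$k{\left(j \right)} = -3 + 2 j$ ($k{\left(j \right)} = 2 j - 3 = -3 + 2 j$)
$f{\left(U \right)} = - \frac{\sqrt{-3 + U}}{4}$ ($f{\left(U \right)} = - \frac{\sqrt{U - 3}}{4} = - \frac{\sqrt{-3 + U}}{4}$)
$F{\left(y,p \right)} = -1 + p - y$ ($F{\left(y,p \right)} = \left(p - 1\right) - y = \left(-1 + p\right) - y = -1 + p - y$)
$b{\left(S \right)} = 4$ ($b{\left(S \right)} = -12 + 4 \cdot 4 = -12 + 16 = 4$)
$\left(50 + k{\left(2 \right)}\right) b{\left(F{\left(f{\left(4 \right)},-1 \right)} \right)} = \left(50 + \left(-3 + 2 \cdot 2\right)\right) 4 = \left(50 + \left(-3 + 4\right)\right) 4 = \left(50 + 1\right) 4 = 51 \cdot 4 = 204$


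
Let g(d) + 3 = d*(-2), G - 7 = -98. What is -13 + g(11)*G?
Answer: 2262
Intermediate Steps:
G = -91 (G = 7 - 98 = -91)
g(d) = -3 - 2*d (g(d) = -3 + d*(-2) = -3 - 2*d)
-13 + g(11)*G = -13 + (-3 - 2*11)*(-91) = -13 + (-3 - 22)*(-91) = -13 - 25*(-91) = -13 + 2275 = 2262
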